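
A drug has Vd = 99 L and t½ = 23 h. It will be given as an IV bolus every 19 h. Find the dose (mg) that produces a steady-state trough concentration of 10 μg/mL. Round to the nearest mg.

765 mg

τ/t½ = 19/23 ≈ 0.82609, so f = (1/2)^(19/23) ≈ 0.564057.
Cmin,ss = (D/Vd)·f/(1−f), so D = Cmin,ss·Vd·(1−f)/f.
D = 10 × 99 × (1−f)/f ≈ 10 × 99 × 0.77287 ≈ 765.14 mg.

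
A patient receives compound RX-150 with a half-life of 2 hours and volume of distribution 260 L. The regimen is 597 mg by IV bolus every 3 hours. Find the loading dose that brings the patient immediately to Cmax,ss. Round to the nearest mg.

f = (1/2)^(3/2) ≈ 0.353553; accumulation ratio R = 1/(1−f) ≈ 1.54692.
Loading dose to hit Cmax,ss on first dose: D_load = D_maint·R ≈ 597 × 1.54692 ≈ 923.51 mg.

924 mg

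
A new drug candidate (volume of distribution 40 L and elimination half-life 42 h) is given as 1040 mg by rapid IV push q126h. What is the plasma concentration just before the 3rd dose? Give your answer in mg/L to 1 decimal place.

3.7 mg/L

f = (1/2)^(τ/t½) = (1/2)^(126/42) ≈ 0.1250.
C₀ = D/Vd = 1040/40 ≈ 26.000 mg/L.
Before the 3rd dose, 2 doses have been given. Superposition: Cmin = C₀·(f + f²).
≈ 26.000 × (0.1250 + 0.0156) ≈ 26.000 × 0.1406 ≈ 3.656 mg/L.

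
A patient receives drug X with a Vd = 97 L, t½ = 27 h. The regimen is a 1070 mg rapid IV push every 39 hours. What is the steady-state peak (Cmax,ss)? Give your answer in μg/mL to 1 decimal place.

Over one 39-h interval, 39/27 ≈ 1.4444 half-lives elapse, leaving f ≈ 0.3674 of each dose.
At steady state, accumulation factor R = 1/(1 − e^(−kτ)) ≈ 1.5808.
Single-dose peak C₀ = D/Vd = 1070/97 ≈ 11.031 μg/mL.
Steady-state peak Cmax,ss = C₀·R ≈ 11.031 × 1.5808 ≈ 17.438 μg/mL.

17.4 μg/mL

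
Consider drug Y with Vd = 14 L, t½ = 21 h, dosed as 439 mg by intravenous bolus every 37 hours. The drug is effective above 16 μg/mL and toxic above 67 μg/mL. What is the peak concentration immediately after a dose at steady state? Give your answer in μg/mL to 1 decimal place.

Over one 37-h interval, 37/21 ≈ 1.7619 half-lives elapse, leaving f ≈ 0.2949 of each dose.
Accumulation ratio R = 1/(1 − f) ≈ 1/0.7051 ≈ 1.4182.
Single-dose peak C₀ = D/Vd = 439/14 ≈ 31.357 μg/mL.
Steady-state peak Cmax,ss = C₀·R ≈ 31.357 × 1.4182 ≈ 44.470 μg/mL.
Peak 44.5 μg/mL vs MTC 67 μg/mL: below toxic threshold.

44.5 μg/mL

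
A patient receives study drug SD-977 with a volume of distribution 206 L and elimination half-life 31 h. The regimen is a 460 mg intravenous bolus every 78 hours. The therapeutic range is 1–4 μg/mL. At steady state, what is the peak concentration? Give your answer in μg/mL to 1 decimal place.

k = ln2/t½ = ln2/31 ≈ 0.022360 h⁻¹; fraction remaining f = e^(−kτ) = e^(−0.022360×78) ≈ 0.1748.
At steady state, accumulation factor R = 1/(1 − e^(−kτ)) ≈ 1.2118.
Each bolus raises the concentration by D/Vd = 460/206 ≈ 2.233 μg/mL.
Steady-state peak Cmax,ss = C₀·R ≈ 2.233 × 1.2118 ≈ 2.706 μg/mL.
Peak 2.7 μg/mL vs MTC 4 μg/mL: below toxic threshold.

2.7 μg/mL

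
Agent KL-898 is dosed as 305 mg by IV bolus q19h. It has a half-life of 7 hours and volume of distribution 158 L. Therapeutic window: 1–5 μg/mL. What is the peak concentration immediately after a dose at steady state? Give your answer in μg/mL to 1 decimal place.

Over one 19-h interval, 19/7 ≈ 2.7143 half-lives elapse, leaving f ≈ 0.1524 of each dose.
At steady state, accumulation factor R = 1/(1 − e^(−kτ)) ≈ 1.1798.
Single-dose peak C₀ = D/Vd = 305/158 ≈ 1.930 μg/mL.
Cmax,ss = C₀/(1 − f) ≈ 1.930/0.8476 ≈ 2.277 μg/mL.
Peak 2.3 μg/mL vs MTC 5 μg/mL: below toxic threshold.

2.3 μg/mL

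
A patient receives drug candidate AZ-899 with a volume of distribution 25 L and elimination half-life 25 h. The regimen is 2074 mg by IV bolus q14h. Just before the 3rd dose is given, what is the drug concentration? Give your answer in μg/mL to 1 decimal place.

94.4 μg/mL

f = (1/2)^(τ/t½) = (1/2)^(14/25) ≈ 0.6783.
C₀ = D/Vd = 2074/25 ≈ 82.960 μg/mL.
Before the 3rd dose, 2 doses have been given. Superposition: Cmin = C₀·(f + f²).
≈ 82.960 × (0.6783 + 0.4601) ≈ 82.960 × 1.1384 ≈ 94.442 μg/mL.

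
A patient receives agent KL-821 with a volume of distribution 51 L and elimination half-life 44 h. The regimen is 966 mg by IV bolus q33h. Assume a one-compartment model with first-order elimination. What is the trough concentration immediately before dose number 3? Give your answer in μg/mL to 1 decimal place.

18.0 μg/mL

f = (1/2)^(τ/t½) = (1/2)^(33/44) ≈ 0.5946.
C₀ = D/Vd = 966/51 ≈ 18.941 μg/mL.
Before the 3rd dose, 2 doses have been given. Superposition: Cmin = C₀·(f + f²).
≈ 18.941 × (0.5946 + 0.3535) ≈ 18.941 × 0.9481 ≈ 17.958 μg/mL.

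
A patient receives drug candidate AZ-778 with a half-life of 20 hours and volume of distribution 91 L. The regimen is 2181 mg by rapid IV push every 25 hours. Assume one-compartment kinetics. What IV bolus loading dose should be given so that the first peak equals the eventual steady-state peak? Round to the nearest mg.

3763 mg

f = (1/2)^(25/20) ≈ 0.420448; accumulation ratio R = 1/(1−f) ≈ 1.72547.
Loading dose to hit Cmax,ss on first dose: D_load = D_maint·R ≈ 2181 × 1.72547 ≈ 3763.25 mg.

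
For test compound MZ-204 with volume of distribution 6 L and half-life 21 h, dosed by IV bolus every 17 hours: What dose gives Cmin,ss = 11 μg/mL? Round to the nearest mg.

τ/t½ = 17/21 ≈ 0.80952, so f = (1/2)^(17/21) ≈ 0.570570.
Cmin,ss = (D/Vd)·f/(1−f), so D = Cmin,ss·Vd·(1−f)/f.
D = 11 × 6 × (1−f)/f ≈ 11 × 6 × 0.75263 ≈ 49.67 mg.

50 mg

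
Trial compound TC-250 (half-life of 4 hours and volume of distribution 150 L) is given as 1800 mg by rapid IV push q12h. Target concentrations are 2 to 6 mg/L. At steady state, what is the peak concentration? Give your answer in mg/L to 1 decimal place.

13.7 mg/L

The dosing interval is 3 half-lives, so f = 2^(−3) = 0.125.
Accumulation ratio R = 1/(1 − f) = 1/0.875 = 8/7.
Single-dose peak C₀ = D/Vd = 1800/150 = 12 mg/L.
Steady-state peak Cmax,ss = C₀·R = 12 × 8/7 ≈ 13.714 mg/L.
Peak 13.7 mg/L vs MTC 6 mg/L: exceeds toxic threshold.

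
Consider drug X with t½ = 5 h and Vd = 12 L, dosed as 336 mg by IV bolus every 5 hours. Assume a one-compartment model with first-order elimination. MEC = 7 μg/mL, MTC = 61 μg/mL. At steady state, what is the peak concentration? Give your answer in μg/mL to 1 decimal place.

τ = 5 h = 1 half-life, so f = (1/2)^1 = 0.5.
Accumulation ratio R = 1/(1 − f) = 1/0.5 = 2/1.
Single-dose peak C₀ = D/Vd = 336/12 = 28 μg/mL.
Steady-state peak Cmax,ss = C₀·R = 28 × 2/1 ≈ 56.000 μg/mL.
Peak 56.0 μg/mL vs MTC 61 μg/mL: below toxic threshold.

56.0 μg/mL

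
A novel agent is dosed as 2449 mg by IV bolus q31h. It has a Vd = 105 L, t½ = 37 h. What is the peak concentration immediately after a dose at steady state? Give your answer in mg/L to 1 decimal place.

52.9 mg/L

k = ln2/t½ = ln2/37 ≈ 0.018734 h⁻¹; fraction remaining f = e^(−kτ) = e^(−0.018734×31) ≈ 0.5595.
At steady state, accumulation factor R = 1/(1 − e^(−kτ)) ≈ 2.2701.
Single-dose peak C₀ = D/Vd = 2449/105 ≈ 23.324 mg/L.
Cmax,ss = C₀/(1 − f) ≈ 23.324/0.4405 ≈ 52.949 mg/L.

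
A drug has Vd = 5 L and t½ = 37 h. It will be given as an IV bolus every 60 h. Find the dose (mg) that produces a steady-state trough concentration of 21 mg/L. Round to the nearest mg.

218 mg

τ/t½ = 60/37 ≈ 1.6216, so f = (1/2)^(60/37) ≈ 0.324970.
Cmin,ss = (D/Vd)·f/(1−f), so D = Cmin,ss·Vd·(1−f)/f.
D = 21 × 5 × (1−f)/f ≈ 21 × 5 × 2.07721 ≈ 218.11 mg.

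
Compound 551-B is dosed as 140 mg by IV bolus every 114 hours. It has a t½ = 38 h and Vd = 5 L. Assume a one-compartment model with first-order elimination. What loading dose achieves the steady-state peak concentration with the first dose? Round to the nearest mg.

160 mg

f = (1/2)^(114/38) ≈ 0.125000; accumulation ratio R = 1/(1−f) ≈ 1.14286.
Loading dose to hit Cmax,ss on first dose: D_load = D_maint·R ≈ 140 × 1.14286 ≈ 160.00 mg.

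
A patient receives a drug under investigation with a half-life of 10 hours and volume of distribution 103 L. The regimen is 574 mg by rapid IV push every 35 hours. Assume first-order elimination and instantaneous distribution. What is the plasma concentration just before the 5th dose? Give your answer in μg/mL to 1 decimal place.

0.5 μg/mL

f = (1/2)^(τ/t½) = (1/2)^(35/10) ≈ 0.0884.
C₀ = D/Vd = 574/103 ≈ 5.573 μg/mL.
Before the 5th dose, 4 doses have been given. Superposition: Cmin = C₀·(f + f² + … + f^4).
≈ 5.573 × (0.0884 + 0.0078 + 0.0007 + 0.0001) ≈ 5.573 × 0.0970 ≈ 0.541 μg/mL.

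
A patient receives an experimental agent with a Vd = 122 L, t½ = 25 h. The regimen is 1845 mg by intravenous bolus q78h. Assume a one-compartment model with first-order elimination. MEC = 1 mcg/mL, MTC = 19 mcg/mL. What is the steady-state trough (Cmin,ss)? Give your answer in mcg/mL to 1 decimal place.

Over one 78-h interval, 78/25 ≈ 3.12 half-lives elapse, leaving f ≈ 0.1150 of each dose.
Single-dose peak C₀ = D/Vd = 1845/122 ≈ 15.123 mcg/mL.
Steady-state trough Cmin,ss = C₀·f/(1−f) ≈ 15.123 × 0.1150/0.8850 ≈ 1.965 mcg/mL.
Trough 2.0 mcg/mL vs MEC 1 mcg/mL: adequate.

2.0 mcg/mL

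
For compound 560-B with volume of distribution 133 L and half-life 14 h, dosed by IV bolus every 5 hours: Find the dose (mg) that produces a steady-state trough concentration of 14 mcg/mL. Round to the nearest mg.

523 mg

τ/t½ = 5/14 ≈ 0.35714, so f = (1/2)^(5/14) ≈ 0.780709.
Cmin,ss = (D/Vd)·f/(1−f), so D = Cmin,ss·Vd·(1−f)/f.
D = 14 × 133 × (1−f)/f ≈ 14 × 133 × 0.28089 ≈ 523.02 mg.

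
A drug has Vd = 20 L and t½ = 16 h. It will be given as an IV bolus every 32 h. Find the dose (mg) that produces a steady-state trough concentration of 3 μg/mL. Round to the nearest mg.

180 mg

τ/t½ = 32/16 ≈ 2, so f = (1/2)^(32/16) ≈ 0.250000.
Cmin,ss = (D/Vd)·f/(1−f), so D = Cmin,ss·Vd·(1−f)/f.
D = 3 × 20 × (1−f)/f ≈ 3 × 20 × 3.00000 ≈ 180.00 mg.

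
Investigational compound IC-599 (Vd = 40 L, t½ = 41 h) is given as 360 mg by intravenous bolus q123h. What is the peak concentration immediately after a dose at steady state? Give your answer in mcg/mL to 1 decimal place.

τ = 123 h = 3 half-lives, so f = (1/2)^3 = 0.125.
Accumulation ratio R = 1/(1 − f) = 1/0.875 = 8/7.
Single-dose peak C₀ = D/Vd = 360/40 = 9 mcg/mL.
Steady-state peak Cmax,ss = C₀·R = 9 × 8/7 ≈ 10.286 mcg/mL.

10.3 mcg/mL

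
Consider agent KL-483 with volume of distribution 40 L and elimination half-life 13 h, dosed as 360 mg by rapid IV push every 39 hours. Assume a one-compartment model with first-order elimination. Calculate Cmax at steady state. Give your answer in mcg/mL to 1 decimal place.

The dosing interval is 3 half-lives, so f = 2^(−3) = 0.125.
Accumulation ratio R = 1/(1 − f) = 1/0.875 = 8/7.
Single-dose peak C₀ = D/Vd = 360/40 = 9 mcg/mL.
Steady-state peak Cmax,ss = C₀·R = 9 × 8/7 ≈ 10.286 mcg/mL.

10.3 mcg/mL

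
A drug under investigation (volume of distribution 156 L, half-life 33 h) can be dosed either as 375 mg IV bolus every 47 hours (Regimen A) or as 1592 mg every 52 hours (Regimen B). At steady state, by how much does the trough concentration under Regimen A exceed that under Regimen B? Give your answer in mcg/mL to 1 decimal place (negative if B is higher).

Regimen A: f = (1/2)^(47/33) ≈ 0.3726; Cmin,ss = (375/156)·f/(1−f) ≈ 1.428 mcg/mL.
Regimen B: f = (1/2)^(52/33) ≈ 0.3355; Cmin,ss = (1592/156)·f/(1−f) ≈ 5.152 mcg/mL.
Difference ≈ 1.428 − 5.152 ≈ -3.724 mcg/mL.

-3.7 mcg/mL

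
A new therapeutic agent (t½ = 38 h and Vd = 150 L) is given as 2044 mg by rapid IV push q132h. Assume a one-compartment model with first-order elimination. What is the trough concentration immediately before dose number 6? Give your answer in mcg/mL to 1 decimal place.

1.3 mcg/mL

f = (1/2)^(τ/t½) = (1/2)^(132/38) ≈ 0.0900.
C₀ = D/Vd = 2044/150 ≈ 13.627 mcg/mL.
Before the 6th dose, 5 doses have been given. Superposition: Cmin = C₀·(f + f² + … + f^5).
≈ 13.627 × (0.0900 + 0.0081 + 0.0007 + 0.0001 + 0.0000) ≈ 13.627 × 0.0989 ≈ 1.348 mcg/mL.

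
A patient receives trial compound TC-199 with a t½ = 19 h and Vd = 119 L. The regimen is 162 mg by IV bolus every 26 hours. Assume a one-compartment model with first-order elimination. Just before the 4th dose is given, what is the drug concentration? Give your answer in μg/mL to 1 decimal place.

f = (1/2)^(τ/t½) = (1/2)^(26/19) ≈ 0.3873.
C₀ = D/Vd = 162/119 ≈ 1.361 μg/mL.
Before the 4th dose, 3 doses have been given. Superposition: Cmin = C₀·(f + f² + … + f^3).
≈ 1.361 × (0.3873 + 0.1500 + 0.0581) ≈ 1.361 × 0.5954 ≈ 0.810 μg/mL.

0.8 μg/mL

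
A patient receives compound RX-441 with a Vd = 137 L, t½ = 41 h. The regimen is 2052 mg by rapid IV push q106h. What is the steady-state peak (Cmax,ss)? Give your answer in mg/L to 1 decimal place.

18.0 mg/L

k = ln2/t½ = ln2/41 ≈ 0.016906 h⁻¹; fraction remaining f = e^(−kτ) = e^(−0.016906×106) ≈ 0.1666.
At steady state, accumulation factor R = 1/(1 − e^(−kτ)) ≈ 1.1999.
Single-dose peak C₀ = D/Vd = 2052/137 ≈ 14.978 mg/L.
Steady-state peak Cmax,ss = C₀·R ≈ 14.978 × 1.1999 ≈ 17.972 mg/L.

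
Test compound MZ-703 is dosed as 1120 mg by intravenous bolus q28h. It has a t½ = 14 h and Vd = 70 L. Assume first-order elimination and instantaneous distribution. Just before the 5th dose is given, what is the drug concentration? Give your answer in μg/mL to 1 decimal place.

5.3 μg/mL

f = (1/2)^(τ/t½) = (1/2)^(28/14) ≈ 0.2500.
C₀ = D/Vd = 1120/70 ≈ 16.000 μg/mL.
Before the 5th dose, 4 doses have been given. Superposition: Cmin = C₀·(f + f² + … + f^4).
≈ 16.000 × (0.2500 + 0.0625 + 0.0156 + 0.0039) ≈ 16.000 × 0.3320 ≈ 5.312 μg/mL.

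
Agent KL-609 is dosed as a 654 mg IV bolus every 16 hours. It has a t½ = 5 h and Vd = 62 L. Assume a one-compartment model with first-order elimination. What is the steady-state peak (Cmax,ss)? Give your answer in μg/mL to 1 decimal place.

11.8 μg/mL

Over one 16-h interval, 16/5 ≈ 3.2 half-lives elapse, leaving f ≈ 0.1088 of each dose.
Accumulation ratio R = 1/(1 − f) ≈ 1/0.8912 ≈ 1.1221.
Single-dose peak C₀ = D/Vd = 654/62 ≈ 10.548 μg/mL.
Cmax,ss = C₀/(1 − f) ≈ 10.548/0.8912 ≈ 11.836 μg/mL.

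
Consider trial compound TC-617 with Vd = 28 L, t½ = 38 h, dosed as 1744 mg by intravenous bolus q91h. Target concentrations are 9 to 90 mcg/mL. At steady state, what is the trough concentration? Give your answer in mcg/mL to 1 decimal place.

k = ln2/t½ = ln2/38 ≈ 0.018241 h⁻¹; fraction remaining f = e^(−kτ) = e^(−0.018241×91) ≈ 0.1902.
Accumulation ratio R = 1/(1 − f) ≈ 1/0.8098 ≈ 1.2349.
Each bolus raises the concentration by D/Vd = 1744/28 ≈ 62.286 mcg/mL.
Steady-state peak Cmax,ss = C₀·R ≈ 62.286 × 1.2349 ≈ 76.917 mcg/mL.
Steady-state trough Cmin,ss = Cmax,ss·f ≈ 76.917 × 0.1902 ≈ 14.630 mcg/mL.
Trough 14.6 mcg/mL vs MEC 9 mcg/mL: adequate.

14.6 mcg/mL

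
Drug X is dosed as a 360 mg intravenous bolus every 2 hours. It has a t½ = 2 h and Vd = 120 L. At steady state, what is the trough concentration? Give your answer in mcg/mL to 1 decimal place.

The dosing interval is 1 half-life, so f = 2^(−1) = 0.5.
Accumulation ratio R = 1/(1 − f) = 1/0.5 = 2/1.
Single-dose peak C₀ = D/Vd = 360/120 = 3 mcg/mL.
Steady-state peak Cmax,ss = C₀·R = 3 × 2/1 ≈ 6.000 mcg/mL.
Steady-state trough Cmin,ss = Cmax,ss·f ≈ 6.000 × 0.5 ≈ 3.000 mcg/mL.

3.0 mcg/mL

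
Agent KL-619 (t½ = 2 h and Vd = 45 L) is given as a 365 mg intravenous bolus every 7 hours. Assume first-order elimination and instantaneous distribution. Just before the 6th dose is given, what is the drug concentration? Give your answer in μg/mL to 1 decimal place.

f = (1/2)^(τ/t½) = (1/2)^(7/2) ≈ 0.0884.
C₀ = D/Vd = 365/45 ≈ 8.111 μg/mL.
Before the 6th dose, 5 doses have been given. Superposition: Cmin = C₀·(f + f² + … + f^5).
≈ 8.111 × (0.0884 + 0.0078 + 0.0007 + 0.0001 + 0.0000) ≈ 8.111 × 0.0970 ≈ 0.787 μg/mL.

0.8 μg/mL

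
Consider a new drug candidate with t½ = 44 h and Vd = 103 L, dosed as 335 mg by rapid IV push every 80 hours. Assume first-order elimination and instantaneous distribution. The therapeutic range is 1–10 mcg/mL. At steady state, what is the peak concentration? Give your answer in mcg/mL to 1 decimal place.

4.5 mcg/mL

Over one 80-h interval, 80/44 ≈ 1.8182 half-lives elapse, leaving f ≈ 0.2836 of each dose.
Accumulation ratio R = 1/(1 − f) ≈ 1/0.7164 ≈ 1.3959.
Single-dose peak C₀ = D/Vd = 335/103 ≈ 3.252 mcg/mL.
Cmax,ss = C₀/(1 − f) ≈ 3.252/0.7164 ≈ 4.539 mcg/mL.
Peak 4.5 mcg/mL vs MTC 10 mcg/mL: below toxic threshold.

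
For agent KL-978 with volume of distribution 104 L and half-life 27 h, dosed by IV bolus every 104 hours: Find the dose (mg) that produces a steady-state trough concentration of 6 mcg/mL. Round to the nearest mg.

8386 mg

τ/t½ = 104/27 ≈ 3.8519, so f = (1/2)^(104/27) ≈ 0.069259.
Cmin,ss = (D/Vd)·f/(1−f), so D = Cmin,ss·Vd·(1−f)/f.
D = 6 × 104 × (1−f)/f ≈ 6 × 104 × 13.43856 ≈ 8385.66 mg.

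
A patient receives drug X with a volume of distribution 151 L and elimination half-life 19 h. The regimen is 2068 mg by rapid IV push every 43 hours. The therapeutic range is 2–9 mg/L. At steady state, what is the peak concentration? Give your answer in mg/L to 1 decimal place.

k = ln2/t½ = ln2/19 ≈ 0.036481 h⁻¹; fraction remaining f = e^(−kτ) = e^(−0.036481×43) ≈ 0.2083.
Accumulation ratio R = 1/(1 − f) ≈ 1/0.7917 ≈ 1.2631.
Each bolus raises the concentration by D/Vd = 2068/151 ≈ 13.695 mg/L.
Steady-state peak Cmax,ss = C₀·R ≈ 13.695 × 1.2631 ≈ 17.298 mg/L.
Peak 17.3 mg/L vs MTC 9 mg/L: exceeds toxic threshold.

17.3 mg/L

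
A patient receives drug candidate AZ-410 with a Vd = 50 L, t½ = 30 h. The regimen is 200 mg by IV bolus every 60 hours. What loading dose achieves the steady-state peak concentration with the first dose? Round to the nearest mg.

267 mg

f = (1/2)^(60/30) ≈ 0.250000; accumulation ratio R = 1/(1−f) ≈ 1.33333.
Loading dose to hit Cmax,ss on first dose: D_load = D_maint·R ≈ 200 × 1.33333 ≈ 266.67 mg.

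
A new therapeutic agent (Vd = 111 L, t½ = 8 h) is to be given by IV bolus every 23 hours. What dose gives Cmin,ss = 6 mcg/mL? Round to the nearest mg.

4220 mg

τ/t½ = 23/8 ≈ 2.875, so f = (1/2)^(23/8) ≈ 0.136313.
Cmin,ss = (D/Vd)·f/(1−f), so D = Cmin,ss·Vd·(1−f)/f.
D = 6 × 111 × (1−f)/f ≈ 6 × 111 × 6.33606 ≈ 4219.82 mg.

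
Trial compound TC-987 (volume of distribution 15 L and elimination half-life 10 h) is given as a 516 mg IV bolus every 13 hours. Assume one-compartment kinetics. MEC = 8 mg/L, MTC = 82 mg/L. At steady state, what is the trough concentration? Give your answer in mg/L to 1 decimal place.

Over one 13-h interval, 13/10 ≈ 1.3 half-lives elapse, leaving f ≈ 0.4061 of each dose.
Single-dose peak C₀ = D/Vd = 516/15 ≈ 34.400 mg/L.
Steady-state trough Cmin,ss = C₀·f/(1−f) ≈ 34.400 × 0.4061/0.5939 ≈ 23.522 mg/L.
Trough 23.5 mg/L vs MEC 8 mg/L: adequate.

23.5 mg/L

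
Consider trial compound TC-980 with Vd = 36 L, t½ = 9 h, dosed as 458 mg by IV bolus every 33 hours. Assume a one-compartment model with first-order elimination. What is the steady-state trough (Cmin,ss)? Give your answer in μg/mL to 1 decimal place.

1.1 μg/mL

Over one 33-h interval, 33/9 ≈ 3.6667 half-lives elapse, leaving f ≈ 0.0787 of each dose.
At steady state, accumulation factor R = 1/(1 − e^(−kτ)) ≈ 1.0854.
Single-dose peak C₀ = D/Vd = 458/36 ≈ 12.722 μg/mL.
Cmax,ss = C₀/(1 − f) ≈ 12.722/0.9213 ≈ 13.809 μg/mL.
Steady-state trough Cmin,ss = Cmax,ss·f ≈ 13.809 × 0.0787 ≈ 1.087 μg/mL.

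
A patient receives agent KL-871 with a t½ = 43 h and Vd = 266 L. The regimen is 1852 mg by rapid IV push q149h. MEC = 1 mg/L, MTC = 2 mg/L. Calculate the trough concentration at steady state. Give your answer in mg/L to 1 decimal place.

0.7 mg/L

Over one 149-h interval, 149/43 ≈ 3.4651 half-lives elapse, leaving f ≈ 0.0906 of each dose.
Accumulation ratio R = 1/(1 − f) ≈ 1/0.9094 ≈ 1.0996.
Single-dose peak C₀ = D/Vd = 1852/266 ≈ 6.962 mg/L.
Steady-state peak Cmax,ss = C₀·R ≈ 6.962 × 1.0996 ≈ 7.655 mg/L.
Steady-state trough Cmin,ss = Cmax,ss·f ≈ 7.655 × 0.0906 ≈ 0.694 mg/L.
Trough 0.7 mg/L vs MEC 1 mg/L: subtherapeutic.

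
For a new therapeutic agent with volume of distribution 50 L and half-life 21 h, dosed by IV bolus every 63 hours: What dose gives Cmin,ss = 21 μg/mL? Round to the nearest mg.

7350 mg

τ/t½ = 63/21 ≈ 3, so f = (1/2)^(63/21) ≈ 0.125000.
Cmin,ss = (D/Vd)·f/(1−f), so D = Cmin,ss·Vd·(1−f)/f.
D = 21 × 50 × (1−f)/f ≈ 21 × 50 × 7.00000 ≈ 7350.00 mg.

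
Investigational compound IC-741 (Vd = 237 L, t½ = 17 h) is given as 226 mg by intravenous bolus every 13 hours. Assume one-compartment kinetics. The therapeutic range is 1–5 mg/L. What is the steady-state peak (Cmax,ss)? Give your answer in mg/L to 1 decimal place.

2.3 mg/L

k = ln2/t½ = ln2/17 ≈ 0.040773 h⁻¹; fraction remaining f = e^(−kτ) = e^(−0.040773×13) ≈ 0.5886.
Accumulation ratio R = 1/(1 − f) ≈ 1/0.4114 ≈ 2.4307.
Each bolus raises the concentration by D/Vd = 226/237 ≈ 0.954 mg/L.
Steady-state peak Cmax,ss = C₀·R ≈ 0.954 × 2.4307 ≈ 2.319 mg/L.
Peak 2.3 mg/L vs MTC 5 mg/L: below toxic threshold.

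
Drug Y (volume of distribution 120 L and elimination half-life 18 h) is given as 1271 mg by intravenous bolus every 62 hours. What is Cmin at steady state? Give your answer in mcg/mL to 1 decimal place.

τ/t½ = 62/18 ≈ 3.4444, so fraction remaining f = (1/2)^(62/18) ≈ 0.0919.
At steady state, accumulation factor R = 1/(1 − e^(−kτ)) ≈ 1.1012.
Each bolus raises the concentration by D/Vd = 1271/120 ≈ 10.592 mcg/mL.
Steady-state peak Cmax,ss = C₀·R ≈ 10.592 × 1.1012 ≈ 11.664 mcg/mL.
One interval later, Cmin,ss = Cmax,ss·e^(−kτ) ≈ 11.664 × 0.0919 ≈ 1.072 mcg/mL.

1.1 mcg/mL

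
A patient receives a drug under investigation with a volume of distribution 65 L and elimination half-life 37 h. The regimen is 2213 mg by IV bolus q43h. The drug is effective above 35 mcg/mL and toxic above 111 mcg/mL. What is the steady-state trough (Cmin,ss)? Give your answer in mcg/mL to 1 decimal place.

Over one 43-h interval, 43/37 ≈ 1.1622 half-lives elapse, leaving f ≈ 0.4468 of each dose.
At steady state, accumulation factor R = 1/(1 − e^(−kτ)) ≈ 1.8077.
Each bolus raises the concentration by D/Vd = 2213/65 ≈ 34.046 mcg/mL.
Cmax,ss = C₀/(1 − f) ≈ 34.046/0.5532 ≈ 61.544 mcg/mL.
Steady-state trough Cmin,ss = Cmax,ss·f ≈ 61.544 × 0.4468 ≈ 27.498 mcg/mL.
Trough 27.5 mcg/mL vs MEC 35 mcg/mL: subtherapeutic.

27.5 mcg/mL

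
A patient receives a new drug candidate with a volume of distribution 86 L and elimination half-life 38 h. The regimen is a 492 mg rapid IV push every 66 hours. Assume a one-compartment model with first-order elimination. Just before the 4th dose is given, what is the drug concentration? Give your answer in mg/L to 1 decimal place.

2.4 mg/L

f = (1/2)^(τ/t½) = (1/2)^(66/38) ≈ 0.3000.
C₀ = D/Vd = 492/86 ≈ 5.721 mg/L.
Before the 4th dose, 3 doses have been given. Superposition: Cmin = C₀·(f + f² + … + f^3).
≈ 5.721 × (0.3000 + 0.0900 + 0.0270) ≈ 5.721 × 0.4170 ≈ 2.386 mg/L.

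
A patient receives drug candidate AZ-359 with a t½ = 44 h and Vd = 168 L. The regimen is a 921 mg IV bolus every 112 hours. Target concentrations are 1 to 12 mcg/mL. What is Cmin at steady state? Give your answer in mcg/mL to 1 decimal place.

1.1 mcg/mL

k = ln2/t½ = ln2/44 ≈ 0.015753 h⁻¹; fraction remaining f = e^(−kτ) = e^(−0.015753×112) ≈ 0.1713.
Each bolus raises the concentration by D/Vd = 921/168 ≈ 5.482 mcg/mL.
Steady-state trough Cmin,ss = C₀·f/(1−f) ≈ 5.482 × 0.1713/0.8287 ≈ 1.133 mcg/mL.
Trough 1.1 mcg/mL vs MEC 1 mcg/mL: adequate.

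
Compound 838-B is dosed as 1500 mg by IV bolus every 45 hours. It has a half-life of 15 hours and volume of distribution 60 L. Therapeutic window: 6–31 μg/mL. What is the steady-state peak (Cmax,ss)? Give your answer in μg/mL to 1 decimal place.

28.6 μg/mL

The dosing interval is 3 half-lives, so f = 2^(−3) = 0.125.
At steady state, R = 1/(1 − 0.125) = 8/7.
Single-dose peak C₀ = D/Vd = 1500/60 = 25 μg/mL.
Steady-state peak Cmax,ss = C₀·R = 25 × 8/7 ≈ 28.571 μg/mL.
Peak 28.6 μg/mL vs MTC 31 μg/mL: below toxic threshold.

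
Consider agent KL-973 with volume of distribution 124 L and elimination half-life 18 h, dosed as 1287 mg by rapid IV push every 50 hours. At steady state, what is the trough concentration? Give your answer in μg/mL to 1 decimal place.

1.8 μg/mL

τ/t½ = 50/18 ≈ 2.7778, so fraction remaining f = (1/2)^(50/18) ≈ 0.1458.
Each bolus raises the concentration by D/Vd = 1287/124 ≈ 10.379 μg/mL.
Steady-state trough Cmin,ss = C₀·f/(1−f) ≈ 10.379 × 0.1458/0.8542 ≈ 1.772 μg/mL.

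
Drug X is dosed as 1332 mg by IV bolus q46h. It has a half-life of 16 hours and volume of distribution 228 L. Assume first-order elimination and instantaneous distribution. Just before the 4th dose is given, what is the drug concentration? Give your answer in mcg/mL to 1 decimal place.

f = (1/2)^(τ/t½) = (1/2)^(46/16) ≈ 0.1363.
C₀ = D/Vd = 1332/228 ≈ 5.842 mcg/mL.
Before the 4th dose, 3 doses have been given. Superposition: Cmin = C₀·(f + f² + … + f^3).
≈ 5.842 × (0.1363 + 0.0186 + 0.0025) ≈ 5.842 × 0.1574 ≈ 0.920 mcg/mL.

0.9 mcg/mL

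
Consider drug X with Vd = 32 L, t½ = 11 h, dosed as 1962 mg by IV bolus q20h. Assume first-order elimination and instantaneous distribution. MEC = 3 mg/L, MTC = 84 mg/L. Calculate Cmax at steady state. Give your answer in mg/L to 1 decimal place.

85.6 mg/L

τ/t½ = 20/11 ≈ 1.8182, so fraction remaining f = (1/2)^(20/11) ≈ 0.2836.
Accumulation ratio R = 1/(1 − f) ≈ 1/0.7164 ≈ 1.3959.
Each bolus raises the concentration by D/Vd = 1962/32 ≈ 61.312 mg/L.
Cmax,ss = C₀/(1 − f) ≈ 61.312/0.7164 ≈ 85.583 mg/L.
Peak 85.6 mg/L vs MTC 84 mg/L: exceeds toxic threshold.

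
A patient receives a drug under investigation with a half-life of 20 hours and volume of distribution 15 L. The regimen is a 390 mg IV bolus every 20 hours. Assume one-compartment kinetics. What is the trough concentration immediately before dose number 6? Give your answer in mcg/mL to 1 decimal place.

f = (1/2)^(τ/t½) = (1/2)^(20/20) ≈ 0.5000.
C₀ = D/Vd = 390/15 ≈ 26.000 mcg/mL.
Before the 6th dose, 5 doses have been given. Superposition: Cmin = C₀·(f + f² + … + f^5).
≈ 26.000 × (0.5000 + 0.2500 + 0.1250 + 0.0625 + 0.0313) ≈ 26.000 × 0.9688 ≈ 25.189 mcg/mL.

25.2 mcg/mL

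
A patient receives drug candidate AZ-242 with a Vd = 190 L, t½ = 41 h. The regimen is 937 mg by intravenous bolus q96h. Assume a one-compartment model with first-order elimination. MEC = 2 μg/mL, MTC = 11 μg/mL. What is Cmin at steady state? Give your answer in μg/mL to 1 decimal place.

1.2 μg/mL

τ/t½ = 96/41 ≈ 2.3415, so fraction remaining f = (1/2)^(96/41) ≈ 0.1973.
Single-dose peak C₀ = D/Vd = 937/190 ≈ 4.932 μg/mL.
Steady-state trough Cmin,ss = C₀·f/(1−f) ≈ 4.932 × 0.1973/0.8027 ≈ 1.212 μg/mL.
Trough 1.2 μg/mL vs MEC 2 μg/mL: subtherapeutic.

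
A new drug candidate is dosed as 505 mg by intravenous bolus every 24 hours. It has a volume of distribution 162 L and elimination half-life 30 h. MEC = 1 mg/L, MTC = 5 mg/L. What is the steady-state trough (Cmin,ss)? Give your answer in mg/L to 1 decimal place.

τ/t½ = 24/30 ≈ 0.8, so fraction remaining f = (1/2)^(24/30) ≈ 0.5743.
At steady state, accumulation factor R = 1/(1 − e^(−kτ)) ≈ 2.3491.
Single-dose peak C₀ = D/Vd = 505/162 ≈ 3.117 mg/L.
Cmax,ss = C₀/(1 − f) ≈ 3.117/0.4257 ≈ 7.322 mg/L.
Steady-state trough Cmin,ss = Cmax,ss·f ≈ 7.322 × 0.5743 ≈ 4.205 mg/L.
Trough 4.2 mg/L vs MEC 1 mg/L: adequate.

4.2 mg/L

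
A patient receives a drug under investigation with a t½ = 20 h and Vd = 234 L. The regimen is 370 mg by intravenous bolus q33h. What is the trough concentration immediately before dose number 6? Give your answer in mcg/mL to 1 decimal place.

0.7 mcg/mL

f = (1/2)^(τ/t½) = (1/2)^(33/20) ≈ 0.3186.
C₀ = D/Vd = 370/234 ≈ 1.581 mcg/mL.
Before the 6th dose, 5 doses have been given. Superposition: Cmin = C₀·(f + f² + … + f^5).
≈ 1.581 × (0.3186 + 0.1015 + 0.0323 + 0.0103 + 0.0033) ≈ 1.581 × 0.4660 ≈ 0.737 mcg/mL.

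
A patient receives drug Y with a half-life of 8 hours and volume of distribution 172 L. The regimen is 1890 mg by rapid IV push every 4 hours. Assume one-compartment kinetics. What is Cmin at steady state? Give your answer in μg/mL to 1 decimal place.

Over one 4-h interval, 4/8 ≈ 0.5 half-lives elapse, leaving f ≈ 0.7071 of each dose.
Accumulation ratio R = 1/(1 − f) ≈ 1/0.2929 ≈ 3.4141.
Each bolus raises the concentration by D/Vd = 1890/172 ≈ 10.988 μg/mL.
Cmax,ss = C₀/(1 − f) ≈ 10.988/0.2929 ≈ 37.515 μg/mL.
Steady-state trough Cmin,ss = Cmax,ss·f ≈ 37.515 × 0.7071 ≈ 26.527 μg/mL.

26.5 μg/mL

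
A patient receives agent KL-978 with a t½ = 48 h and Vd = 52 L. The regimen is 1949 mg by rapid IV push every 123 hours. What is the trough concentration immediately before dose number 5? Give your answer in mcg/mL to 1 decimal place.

f = (1/2)^(τ/t½) = (1/2)^(123/48) ≈ 0.1693.
C₀ = D/Vd = 1949/52 ≈ 37.481 mcg/mL.
Before the 5th dose, 4 doses have been given. Superposition: Cmin = C₀·(f + f² + … + f^4).
≈ 37.481 × (0.1693 + 0.0287 + 0.0049 + 0.0008) ≈ 37.481 × 0.2037 ≈ 7.635 mcg/mL.

7.6 mcg/mL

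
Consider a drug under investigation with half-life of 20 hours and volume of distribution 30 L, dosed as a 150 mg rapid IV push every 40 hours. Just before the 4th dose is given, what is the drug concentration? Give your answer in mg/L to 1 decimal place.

1.6 mg/L

f = (1/2)^(τ/t½) = (1/2)^(40/20) ≈ 0.2500.
C₀ = D/Vd = 150/30 ≈ 5.000 mg/L.
Before the 4th dose, 3 doses have been given. Superposition: Cmin = C₀·(f + f² + … + f^3).
≈ 5.000 × (0.2500 + 0.0625 + 0.0156) ≈ 5.000 × 0.3281 ≈ 1.641 mg/L.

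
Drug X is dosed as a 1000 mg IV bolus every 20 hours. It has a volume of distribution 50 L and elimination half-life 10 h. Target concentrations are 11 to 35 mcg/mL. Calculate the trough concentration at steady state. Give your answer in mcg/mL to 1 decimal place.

The dosing interval is 2 half-lives, so f = 2^(−2) = 0.25.
At steady state, R = 1/(1 − 0.25) = 4/3.
Single-dose peak C₀ = D/Vd = 1000/50 = 20 mcg/mL.
Steady-state peak Cmax,ss = C₀·R = 20 × 4/3 ≈ 26.667 mcg/mL.
Steady-state trough Cmin,ss = Cmax,ss·f ≈ 26.667 × 0.25 ≈ 6.667 mcg/mL.
Trough 6.7 mcg/mL vs MEC 11 mcg/mL: subtherapeutic.

6.7 mcg/mL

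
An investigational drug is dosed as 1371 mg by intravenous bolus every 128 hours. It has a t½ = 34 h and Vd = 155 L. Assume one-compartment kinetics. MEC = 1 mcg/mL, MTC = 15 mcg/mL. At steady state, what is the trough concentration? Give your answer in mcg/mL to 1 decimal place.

k = ln2/t½ = ln2/34 ≈ 0.020387 h⁻¹; fraction remaining f = e^(−kτ) = e^(−0.020387×128) ≈ 0.0736.
Accumulation ratio R = 1/(1 − f) ≈ 1/0.9264 ≈ 1.0794.
Each bolus raises the concentration by D/Vd = 1371/155 ≈ 8.845 mcg/mL.
Steady-state peak Cmax,ss = C₀·R ≈ 8.845 × 1.0794 ≈ 9.547 mcg/mL.
Steady-state trough Cmin,ss = Cmax,ss·f ≈ 9.547 × 0.0736 ≈ 0.703 mcg/mL.
Trough 0.7 mcg/mL vs MEC 1 mcg/mL: subtherapeutic.

0.7 mcg/mL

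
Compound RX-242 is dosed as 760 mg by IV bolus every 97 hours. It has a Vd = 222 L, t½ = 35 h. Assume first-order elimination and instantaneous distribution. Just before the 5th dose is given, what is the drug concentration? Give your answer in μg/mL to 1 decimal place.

0.6 μg/mL

f = (1/2)^(τ/t½) = (1/2)^(97/35) ≈ 0.1465.
C₀ = D/Vd = 760/222 ≈ 3.423 μg/mL.
Before the 5th dose, 4 doses have been given. Superposition: Cmin = C₀·(f + f² + … + f^4).
≈ 3.423 × (0.1465 + 0.0215 + 0.0031 + 0.0005) ≈ 3.423 × 0.1716 ≈ 0.587 μg/mL.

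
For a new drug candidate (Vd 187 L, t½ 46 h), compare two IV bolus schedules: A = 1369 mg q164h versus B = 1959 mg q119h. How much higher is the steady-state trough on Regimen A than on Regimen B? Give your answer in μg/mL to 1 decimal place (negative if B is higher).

-1.4 μg/mL

Regimen A: f = (1/2)^(164/46) ≈ 0.0845; Cmin,ss = (1369/187)·f/(1−f) ≈ 0.676 μg/mL.
Regimen B: f = (1/2)^(119/46) ≈ 0.1664; Cmin,ss = (1959/187)·f/(1−f) ≈ 2.091 μg/mL.
Difference ≈ 0.676 − 2.091 ≈ -1.415 μg/mL.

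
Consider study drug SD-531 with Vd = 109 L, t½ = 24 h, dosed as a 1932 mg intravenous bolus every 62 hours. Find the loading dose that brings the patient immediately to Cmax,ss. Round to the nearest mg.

f = (1/2)^(62/24) ≈ 0.166855; accumulation ratio R = 1/(1−f) ≈ 1.20027.
Loading dose to hit Cmax,ss on first dose: D_load = D_maint·R ≈ 1932 × 1.20027 ≈ 2318.92 mg.

2319 mg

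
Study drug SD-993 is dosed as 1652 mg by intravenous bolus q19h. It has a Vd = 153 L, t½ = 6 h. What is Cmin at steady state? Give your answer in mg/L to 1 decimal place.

Over one 19-h interval, 19/6 ≈ 3.1667 half-lives elapse, leaving f ≈ 0.1114 of each dose.
Accumulation ratio R = 1/(1 − f) ≈ 1/0.8886 ≈ 1.1254.
Single-dose peak C₀ = D/Vd = 1652/153 ≈ 10.797 mg/L.
Steady-state peak Cmax,ss = C₀·R ≈ 10.797 × 1.1254 ≈ 12.151 mg/L.
Steady-state trough Cmin,ss = Cmax,ss·f ≈ 12.151 × 0.1114 ≈ 1.354 mg/L.

1.4 mg/L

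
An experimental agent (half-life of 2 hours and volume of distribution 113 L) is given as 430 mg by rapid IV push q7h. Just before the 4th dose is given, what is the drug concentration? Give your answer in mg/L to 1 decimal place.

f = (1/2)^(τ/t½) = (1/2)^(7/2) ≈ 0.0884.
C₀ = D/Vd = 430/113 ≈ 3.805 mg/L.
Before the 4th dose, 3 doses have been given. Superposition: Cmin = C₀·(f + f² + … + f^3).
≈ 3.805 × (0.0884 + 0.0078 + 0.0007) ≈ 3.805 × 0.0969 ≈ 0.369 mg/L.

0.4 mg/L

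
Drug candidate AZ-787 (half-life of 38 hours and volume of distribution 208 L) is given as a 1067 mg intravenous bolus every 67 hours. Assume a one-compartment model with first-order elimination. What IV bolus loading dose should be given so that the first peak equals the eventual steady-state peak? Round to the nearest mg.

1513 mg

f = (1/2)^(67/38) ≈ 0.294603; accumulation ratio R = 1/(1−f) ≈ 1.41764.
Loading dose to hit Cmax,ss on first dose: D_load = D_maint·R ≈ 1067 × 1.41764 ≈ 1512.62 mg.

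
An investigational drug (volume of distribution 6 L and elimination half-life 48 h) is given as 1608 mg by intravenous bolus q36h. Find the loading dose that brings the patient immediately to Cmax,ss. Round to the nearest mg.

3966 mg

f = (1/2)^(36/48) ≈ 0.594604; accumulation ratio R = 1/(1−f) ≈ 2.46672.
Loading dose to hit Cmax,ss on first dose: D_load = D_maint·R ≈ 1608 × 2.46672 ≈ 3966.49 mg.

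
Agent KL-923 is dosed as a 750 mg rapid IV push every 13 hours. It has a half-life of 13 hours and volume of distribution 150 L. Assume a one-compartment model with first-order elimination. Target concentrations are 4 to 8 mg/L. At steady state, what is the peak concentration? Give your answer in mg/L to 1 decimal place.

τ = 13 h = 1 half-life, so f = (1/2)^1 = 0.5.
Accumulation ratio R = 1/(1 − f) = 1/0.5 = 2/1.
Single-dose peak C₀ = D/Vd = 750/150 = 5 mg/L.
Steady-state peak Cmax,ss = C₀·R = 5 × 2/1 ≈ 10.000 mg/L.
Peak 10.0 mg/L vs MTC 8 mg/L: exceeds toxic threshold.

10.0 mg/L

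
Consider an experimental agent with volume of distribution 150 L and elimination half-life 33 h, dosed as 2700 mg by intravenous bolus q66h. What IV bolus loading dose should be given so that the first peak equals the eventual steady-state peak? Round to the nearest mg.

3600 mg

f = (1/2)^(66/33) ≈ 0.250000; accumulation ratio R = 1/(1−f) ≈ 1.33333.
Loading dose to hit Cmax,ss on first dose: D_load = D_maint·R ≈ 2700 × 1.33333 ≈ 3599.99 mg.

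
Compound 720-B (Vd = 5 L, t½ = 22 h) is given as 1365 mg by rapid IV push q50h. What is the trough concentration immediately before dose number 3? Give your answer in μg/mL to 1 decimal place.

f = (1/2)^(τ/t½) = (1/2)^(50/22) ≈ 0.2069.
C₀ = D/Vd = 1365/5 ≈ 273.000 μg/mL.
Before the 3rd dose, 2 doses have been given. Superposition: Cmin = C₀·(f + f²).
≈ 273.000 × (0.2069 + 0.0428) ≈ 273.000 × 0.2497 ≈ 68.168 μg/mL.

68.2 μg/mL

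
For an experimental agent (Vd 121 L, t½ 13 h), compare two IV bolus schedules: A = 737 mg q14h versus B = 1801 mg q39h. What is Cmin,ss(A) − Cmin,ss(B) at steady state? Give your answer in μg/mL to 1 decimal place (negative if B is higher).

3.4 μg/mL

Regimen A: f = (1/2)^(14/13) ≈ 0.4740; Cmin,ss = (737/121)·f/(1−f) ≈ 5.489 μg/mL.
Regimen B: f = (1/2)^(39/13) ≈ 0.1250; Cmin,ss = (1801/121)·f/(1−f) ≈ 2.126 μg/mL.
Difference ≈ 5.489 − 2.126 ≈ 3.363 μg/mL.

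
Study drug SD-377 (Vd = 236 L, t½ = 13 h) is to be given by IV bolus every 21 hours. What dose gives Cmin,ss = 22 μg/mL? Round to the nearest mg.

10716 mg

τ/t½ = 21/13 ≈ 1.6154, so f = (1/2)^(21/13) ≈ 0.326378.
Cmin,ss = (D/Vd)·f/(1−f), so D = Cmin,ss·Vd·(1−f)/f.
D = 22 × 236 × (1−f)/f ≈ 22 × 236 × 2.06393 ≈ 10715.92 mg.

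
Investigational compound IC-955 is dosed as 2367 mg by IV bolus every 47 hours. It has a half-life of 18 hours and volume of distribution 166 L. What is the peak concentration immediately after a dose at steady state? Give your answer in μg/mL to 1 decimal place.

17.0 μg/mL

Over one 47-h interval, 47/18 ≈ 2.6111 half-lives elapse, leaving f ≈ 0.1637 of each dose.
At steady state, accumulation factor R = 1/(1 − e^(−kτ)) ≈ 1.1957.
Single-dose peak C₀ = D/Vd = 2367/166 ≈ 14.259 μg/mL.
Steady-state peak Cmax,ss = C₀·R ≈ 14.259 × 1.1957 ≈ 17.049 μg/mL.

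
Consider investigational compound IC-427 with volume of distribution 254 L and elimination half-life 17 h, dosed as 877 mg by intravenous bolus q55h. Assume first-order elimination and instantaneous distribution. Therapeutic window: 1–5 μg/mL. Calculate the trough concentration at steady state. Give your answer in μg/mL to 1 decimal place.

k = ln2/t½ = ln2/17 ≈ 0.040773 h⁻¹; fraction remaining f = e^(−kτ) = e^(−0.040773×55) ≈ 0.1062.
Each bolus raises the concentration by D/Vd = 877/254 ≈ 3.453 μg/mL.
Steady-state trough Cmin,ss = C₀·f/(1−f) ≈ 3.453 × 0.1062/0.8938 ≈ 0.410 μg/mL.
Trough 0.4 μg/mL vs MEC 1 μg/mL: subtherapeutic.

0.4 μg/mL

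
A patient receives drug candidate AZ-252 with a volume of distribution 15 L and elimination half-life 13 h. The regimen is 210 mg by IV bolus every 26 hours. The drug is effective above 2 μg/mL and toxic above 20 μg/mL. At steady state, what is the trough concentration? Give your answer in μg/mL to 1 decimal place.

4.7 μg/mL

τ = 26 h = 2 half-lives, so f = (1/2)^2 = 0.25.
Accumulation ratio R = 1/(1 − f) = 1/0.75 = 4/3.
Single-dose peak C₀ = D/Vd = 210/15 = 14 μg/mL.
Steady-state peak Cmax,ss = C₀·R = 14 × 4/3 ≈ 18.667 μg/mL.
Steady-state trough Cmin,ss = Cmax,ss·f ≈ 18.667 × 0.25 ≈ 4.667 μg/mL.
Trough 4.7 μg/mL vs MEC 2 μg/mL: adequate.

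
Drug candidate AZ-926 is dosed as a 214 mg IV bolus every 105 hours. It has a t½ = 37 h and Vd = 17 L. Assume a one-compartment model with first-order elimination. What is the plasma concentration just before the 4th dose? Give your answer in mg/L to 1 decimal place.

f = (1/2)^(τ/t½) = (1/2)^(105/37) ≈ 0.1399.
C₀ = D/Vd = 214/17 ≈ 12.588 mg/L.
Before the 4th dose, 3 doses have been given. Superposition: Cmin = C₀·(f + f² + … + f^3).
≈ 12.588 × (0.1399 + 0.0196 + 0.0027) ≈ 12.588 × 0.1622 ≈ 2.042 mg/L.

2.0 mg/L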